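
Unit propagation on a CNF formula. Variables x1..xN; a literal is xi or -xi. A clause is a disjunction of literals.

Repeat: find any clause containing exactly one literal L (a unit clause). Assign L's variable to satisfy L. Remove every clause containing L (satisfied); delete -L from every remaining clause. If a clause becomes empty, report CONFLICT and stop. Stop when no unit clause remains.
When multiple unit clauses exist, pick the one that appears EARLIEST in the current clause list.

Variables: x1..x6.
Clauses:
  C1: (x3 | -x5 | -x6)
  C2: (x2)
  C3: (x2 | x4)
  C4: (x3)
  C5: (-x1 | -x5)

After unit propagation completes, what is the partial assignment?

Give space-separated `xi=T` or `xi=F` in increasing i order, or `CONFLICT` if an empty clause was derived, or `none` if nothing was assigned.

Answer: x2=T x3=T

Derivation:
unit clause [2] forces x2=T; simplify:
  satisfied 2 clause(s); 3 remain; assigned so far: [2]
unit clause [3] forces x3=T; simplify:
  satisfied 2 clause(s); 1 remain; assigned so far: [2, 3]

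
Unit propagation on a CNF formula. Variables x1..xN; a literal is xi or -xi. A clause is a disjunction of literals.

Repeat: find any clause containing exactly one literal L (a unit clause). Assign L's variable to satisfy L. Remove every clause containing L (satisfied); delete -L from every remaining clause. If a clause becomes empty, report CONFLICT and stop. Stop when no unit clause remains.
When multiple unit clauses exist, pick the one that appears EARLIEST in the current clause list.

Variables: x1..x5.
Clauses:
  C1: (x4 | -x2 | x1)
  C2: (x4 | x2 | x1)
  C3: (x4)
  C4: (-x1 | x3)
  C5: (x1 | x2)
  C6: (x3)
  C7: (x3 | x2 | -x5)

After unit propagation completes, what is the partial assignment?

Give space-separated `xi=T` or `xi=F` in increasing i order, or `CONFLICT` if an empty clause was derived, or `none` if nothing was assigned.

unit clause [4] forces x4=T; simplify:
  satisfied 3 clause(s); 4 remain; assigned so far: [4]
unit clause [3] forces x3=T; simplify:
  satisfied 3 clause(s); 1 remain; assigned so far: [3, 4]

Answer: x3=T x4=T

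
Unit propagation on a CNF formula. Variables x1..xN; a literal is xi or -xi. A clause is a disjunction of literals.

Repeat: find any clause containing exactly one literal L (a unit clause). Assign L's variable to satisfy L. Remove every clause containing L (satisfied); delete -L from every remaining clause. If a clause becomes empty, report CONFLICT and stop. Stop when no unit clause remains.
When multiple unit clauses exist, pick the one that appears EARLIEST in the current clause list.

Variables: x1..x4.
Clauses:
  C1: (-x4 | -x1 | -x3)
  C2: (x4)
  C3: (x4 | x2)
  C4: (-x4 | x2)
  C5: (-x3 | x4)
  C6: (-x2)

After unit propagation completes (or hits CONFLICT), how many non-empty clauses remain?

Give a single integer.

unit clause [4] forces x4=T; simplify:
  drop -4 from [-4, -1, -3] -> [-1, -3]
  drop -4 from [-4, 2] -> [2]
  satisfied 3 clause(s); 3 remain; assigned so far: [4]
unit clause [2] forces x2=T; simplify:
  drop -2 from [-2] -> [] (empty!)
  satisfied 1 clause(s); 2 remain; assigned so far: [2, 4]
CONFLICT (empty clause)

Answer: 1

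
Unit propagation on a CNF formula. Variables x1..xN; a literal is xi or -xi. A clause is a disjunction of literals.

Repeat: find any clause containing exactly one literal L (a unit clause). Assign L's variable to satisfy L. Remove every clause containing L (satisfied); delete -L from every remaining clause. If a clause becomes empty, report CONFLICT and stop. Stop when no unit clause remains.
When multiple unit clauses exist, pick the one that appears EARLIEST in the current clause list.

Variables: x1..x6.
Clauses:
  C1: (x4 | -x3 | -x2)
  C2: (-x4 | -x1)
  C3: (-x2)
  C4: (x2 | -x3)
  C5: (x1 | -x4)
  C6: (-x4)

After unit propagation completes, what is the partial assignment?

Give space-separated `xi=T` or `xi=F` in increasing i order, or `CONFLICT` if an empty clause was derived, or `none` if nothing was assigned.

Answer: x2=F x3=F x4=F

Derivation:
unit clause [-2] forces x2=F; simplify:
  drop 2 from [2, -3] -> [-3]
  satisfied 2 clause(s); 4 remain; assigned so far: [2]
unit clause [-3] forces x3=F; simplify:
  satisfied 1 clause(s); 3 remain; assigned so far: [2, 3]
unit clause [-4] forces x4=F; simplify:
  satisfied 3 clause(s); 0 remain; assigned so far: [2, 3, 4]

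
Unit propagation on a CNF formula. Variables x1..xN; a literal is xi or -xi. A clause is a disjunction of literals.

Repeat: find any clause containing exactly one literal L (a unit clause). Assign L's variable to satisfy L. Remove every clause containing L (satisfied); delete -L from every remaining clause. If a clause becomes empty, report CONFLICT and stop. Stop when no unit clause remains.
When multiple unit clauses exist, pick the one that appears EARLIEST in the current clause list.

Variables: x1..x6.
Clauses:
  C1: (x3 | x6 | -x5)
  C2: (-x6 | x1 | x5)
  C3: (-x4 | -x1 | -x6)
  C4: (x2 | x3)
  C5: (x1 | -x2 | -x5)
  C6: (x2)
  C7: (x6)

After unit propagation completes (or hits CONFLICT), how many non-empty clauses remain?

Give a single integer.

unit clause [2] forces x2=T; simplify:
  drop -2 from [1, -2, -5] -> [1, -5]
  satisfied 2 clause(s); 5 remain; assigned so far: [2]
unit clause [6] forces x6=T; simplify:
  drop -6 from [-6, 1, 5] -> [1, 5]
  drop -6 from [-4, -1, -6] -> [-4, -1]
  satisfied 2 clause(s); 3 remain; assigned so far: [2, 6]

Answer: 3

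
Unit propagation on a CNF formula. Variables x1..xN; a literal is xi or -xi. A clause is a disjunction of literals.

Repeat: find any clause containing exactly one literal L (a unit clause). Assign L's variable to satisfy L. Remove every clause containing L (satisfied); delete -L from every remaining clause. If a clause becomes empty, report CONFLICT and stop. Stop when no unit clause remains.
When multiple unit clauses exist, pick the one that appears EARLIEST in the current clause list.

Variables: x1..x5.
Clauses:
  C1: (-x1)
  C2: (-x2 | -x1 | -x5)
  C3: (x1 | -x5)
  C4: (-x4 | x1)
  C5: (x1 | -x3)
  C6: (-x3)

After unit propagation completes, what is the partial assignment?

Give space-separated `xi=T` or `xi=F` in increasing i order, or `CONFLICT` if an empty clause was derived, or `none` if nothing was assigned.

unit clause [-1] forces x1=F; simplify:
  drop 1 from [1, -5] -> [-5]
  drop 1 from [-4, 1] -> [-4]
  drop 1 from [1, -3] -> [-3]
  satisfied 2 clause(s); 4 remain; assigned so far: [1]
unit clause [-5] forces x5=F; simplify:
  satisfied 1 clause(s); 3 remain; assigned so far: [1, 5]
unit clause [-4] forces x4=F; simplify:
  satisfied 1 clause(s); 2 remain; assigned so far: [1, 4, 5]
unit clause [-3] forces x3=F; simplify:
  satisfied 2 clause(s); 0 remain; assigned so far: [1, 3, 4, 5]

Answer: x1=F x3=F x4=F x5=F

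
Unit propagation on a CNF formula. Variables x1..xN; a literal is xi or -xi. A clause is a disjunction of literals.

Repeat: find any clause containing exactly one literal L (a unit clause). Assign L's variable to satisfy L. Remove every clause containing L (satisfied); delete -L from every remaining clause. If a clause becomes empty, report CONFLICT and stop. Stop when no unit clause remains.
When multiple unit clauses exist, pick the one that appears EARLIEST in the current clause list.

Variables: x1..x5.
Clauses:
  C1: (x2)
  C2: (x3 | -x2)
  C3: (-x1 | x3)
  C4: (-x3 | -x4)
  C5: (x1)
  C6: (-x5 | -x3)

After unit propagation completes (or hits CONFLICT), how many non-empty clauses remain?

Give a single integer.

Answer: 0

Derivation:
unit clause [2] forces x2=T; simplify:
  drop -2 from [3, -2] -> [3]
  satisfied 1 clause(s); 5 remain; assigned so far: [2]
unit clause [3] forces x3=T; simplify:
  drop -3 from [-3, -4] -> [-4]
  drop -3 from [-5, -3] -> [-5]
  satisfied 2 clause(s); 3 remain; assigned so far: [2, 3]
unit clause [-4] forces x4=F; simplify:
  satisfied 1 clause(s); 2 remain; assigned so far: [2, 3, 4]
unit clause [1] forces x1=T; simplify:
  satisfied 1 clause(s); 1 remain; assigned so far: [1, 2, 3, 4]
unit clause [-5] forces x5=F; simplify:
  satisfied 1 clause(s); 0 remain; assigned so far: [1, 2, 3, 4, 5]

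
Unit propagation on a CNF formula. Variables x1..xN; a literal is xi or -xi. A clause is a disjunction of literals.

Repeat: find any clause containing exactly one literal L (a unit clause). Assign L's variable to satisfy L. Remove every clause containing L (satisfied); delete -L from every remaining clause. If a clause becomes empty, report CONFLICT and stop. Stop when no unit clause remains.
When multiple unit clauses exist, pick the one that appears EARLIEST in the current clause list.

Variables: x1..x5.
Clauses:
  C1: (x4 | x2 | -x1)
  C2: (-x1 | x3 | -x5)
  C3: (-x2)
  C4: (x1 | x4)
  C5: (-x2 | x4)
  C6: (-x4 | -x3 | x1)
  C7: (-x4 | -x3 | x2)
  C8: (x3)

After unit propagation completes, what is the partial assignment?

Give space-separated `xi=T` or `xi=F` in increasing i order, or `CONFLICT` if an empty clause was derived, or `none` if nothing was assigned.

Answer: CONFLICT

Derivation:
unit clause [-2] forces x2=F; simplify:
  drop 2 from [4, 2, -1] -> [4, -1]
  drop 2 from [-4, -3, 2] -> [-4, -3]
  satisfied 2 clause(s); 6 remain; assigned so far: [2]
unit clause [3] forces x3=T; simplify:
  drop -3 from [-4, -3, 1] -> [-4, 1]
  drop -3 from [-4, -3] -> [-4]
  satisfied 2 clause(s); 4 remain; assigned so far: [2, 3]
unit clause [-4] forces x4=F; simplify:
  drop 4 from [4, -1] -> [-1]
  drop 4 from [1, 4] -> [1]
  satisfied 2 clause(s); 2 remain; assigned so far: [2, 3, 4]
unit clause [-1] forces x1=F; simplify:
  drop 1 from [1] -> [] (empty!)
  satisfied 1 clause(s); 1 remain; assigned so far: [1, 2, 3, 4]
CONFLICT (empty clause)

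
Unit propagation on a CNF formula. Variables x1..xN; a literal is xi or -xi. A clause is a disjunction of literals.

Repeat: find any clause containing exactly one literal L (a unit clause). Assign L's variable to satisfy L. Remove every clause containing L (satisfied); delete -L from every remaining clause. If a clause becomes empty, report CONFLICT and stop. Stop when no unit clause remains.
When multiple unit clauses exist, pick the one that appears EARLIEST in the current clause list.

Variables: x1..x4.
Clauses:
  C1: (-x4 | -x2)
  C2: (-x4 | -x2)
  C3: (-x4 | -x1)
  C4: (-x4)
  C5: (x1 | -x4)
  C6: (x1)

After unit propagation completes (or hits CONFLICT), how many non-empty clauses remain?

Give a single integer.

Answer: 0

Derivation:
unit clause [-4] forces x4=F; simplify:
  satisfied 5 clause(s); 1 remain; assigned so far: [4]
unit clause [1] forces x1=T; simplify:
  satisfied 1 clause(s); 0 remain; assigned so far: [1, 4]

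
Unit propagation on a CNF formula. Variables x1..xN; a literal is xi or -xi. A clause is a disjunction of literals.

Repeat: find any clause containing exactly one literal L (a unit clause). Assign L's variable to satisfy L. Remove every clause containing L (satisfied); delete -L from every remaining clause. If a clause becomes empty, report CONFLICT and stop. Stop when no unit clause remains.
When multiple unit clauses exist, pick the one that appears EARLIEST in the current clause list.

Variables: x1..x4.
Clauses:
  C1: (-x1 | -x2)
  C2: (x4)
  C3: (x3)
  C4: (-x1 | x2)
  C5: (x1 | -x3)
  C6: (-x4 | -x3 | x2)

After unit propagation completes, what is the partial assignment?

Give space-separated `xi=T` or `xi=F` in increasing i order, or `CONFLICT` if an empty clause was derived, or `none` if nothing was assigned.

unit clause [4] forces x4=T; simplify:
  drop -4 from [-4, -3, 2] -> [-3, 2]
  satisfied 1 clause(s); 5 remain; assigned so far: [4]
unit clause [3] forces x3=T; simplify:
  drop -3 from [1, -3] -> [1]
  drop -3 from [-3, 2] -> [2]
  satisfied 1 clause(s); 4 remain; assigned so far: [3, 4]
unit clause [1] forces x1=T; simplify:
  drop -1 from [-1, -2] -> [-2]
  drop -1 from [-1, 2] -> [2]
  satisfied 1 clause(s); 3 remain; assigned so far: [1, 3, 4]
unit clause [-2] forces x2=F; simplify:
  drop 2 from [2] -> [] (empty!)
  drop 2 from [2] -> [] (empty!)
  satisfied 1 clause(s); 2 remain; assigned so far: [1, 2, 3, 4]
CONFLICT (empty clause)

Answer: CONFLICT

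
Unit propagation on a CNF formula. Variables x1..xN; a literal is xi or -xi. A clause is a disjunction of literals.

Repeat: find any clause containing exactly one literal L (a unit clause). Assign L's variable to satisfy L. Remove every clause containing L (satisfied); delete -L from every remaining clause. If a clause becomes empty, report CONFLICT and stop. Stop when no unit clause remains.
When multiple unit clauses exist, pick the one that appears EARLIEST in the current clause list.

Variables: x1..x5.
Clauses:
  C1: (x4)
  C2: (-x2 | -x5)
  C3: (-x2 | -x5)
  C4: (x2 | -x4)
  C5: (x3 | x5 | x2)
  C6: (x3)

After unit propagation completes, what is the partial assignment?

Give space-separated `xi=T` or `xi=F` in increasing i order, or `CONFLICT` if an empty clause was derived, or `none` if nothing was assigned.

Answer: x2=T x3=T x4=T x5=F

Derivation:
unit clause [4] forces x4=T; simplify:
  drop -4 from [2, -4] -> [2]
  satisfied 1 clause(s); 5 remain; assigned so far: [4]
unit clause [2] forces x2=T; simplify:
  drop -2 from [-2, -5] -> [-5]
  drop -2 from [-2, -5] -> [-5]
  satisfied 2 clause(s); 3 remain; assigned so far: [2, 4]
unit clause [-5] forces x5=F; simplify:
  satisfied 2 clause(s); 1 remain; assigned so far: [2, 4, 5]
unit clause [3] forces x3=T; simplify:
  satisfied 1 clause(s); 0 remain; assigned so far: [2, 3, 4, 5]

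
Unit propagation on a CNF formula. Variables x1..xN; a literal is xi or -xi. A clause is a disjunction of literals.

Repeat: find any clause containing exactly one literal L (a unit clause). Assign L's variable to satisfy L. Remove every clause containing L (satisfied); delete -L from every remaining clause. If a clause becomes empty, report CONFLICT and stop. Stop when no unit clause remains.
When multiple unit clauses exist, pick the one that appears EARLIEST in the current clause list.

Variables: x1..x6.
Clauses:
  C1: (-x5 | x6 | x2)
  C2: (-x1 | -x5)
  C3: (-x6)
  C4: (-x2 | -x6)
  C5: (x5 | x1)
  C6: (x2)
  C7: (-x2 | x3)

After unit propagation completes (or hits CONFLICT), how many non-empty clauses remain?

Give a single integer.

unit clause [-6] forces x6=F; simplify:
  drop 6 from [-5, 6, 2] -> [-5, 2]
  satisfied 2 clause(s); 5 remain; assigned so far: [6]
unit clause [2] forces x2=T; simplify:
  drop -2 from [-2, 3] -> [3]
  satisfied 2 clause(s); 3 remain; assigned so far: [2, 6]
unit clause [3] forces x3=T; simplify:
  satisfied 1 clause(s); 2 remain; assigned so far: [2, 3, 6]

Answer: 2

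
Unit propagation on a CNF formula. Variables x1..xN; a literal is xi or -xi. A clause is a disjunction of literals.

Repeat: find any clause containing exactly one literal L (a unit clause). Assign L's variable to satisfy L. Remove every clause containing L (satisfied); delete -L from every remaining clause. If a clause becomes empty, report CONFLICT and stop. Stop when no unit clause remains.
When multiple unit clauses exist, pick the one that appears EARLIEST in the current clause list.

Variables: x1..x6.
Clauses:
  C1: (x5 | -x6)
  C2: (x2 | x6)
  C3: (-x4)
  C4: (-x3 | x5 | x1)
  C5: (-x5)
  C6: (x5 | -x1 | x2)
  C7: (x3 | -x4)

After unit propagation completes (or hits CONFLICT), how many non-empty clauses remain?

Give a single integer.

Answer: 1

Derivation:
unit clause [-4] forces x4=F; simplify:
  satisfied 2 clause(s); 5 remain; assigned so far: [4]
unit clause [-5] forces x5=F; simplify:
  drop 5 from [5, -6] -> [-6]
  drop 5 from [-3, 5, 1] -> [-3, 1]
  drop 5 from [5, -1, 2] -> [-1, 2]
  satisfied 1 clause(s); 4 remain; assigned so far: [4, 5]
unit clause [-6] forces x6=F; simplify:
  drop 6 from [2, 6] -> [2]
  satisfied 1 clause(s); 3 remain; assigned so far: [4, 5, 6]
unit clause [2] forces x2=T; simplify:
  satisfied 2 clause(s); 1 remain; assigned so far: [2, 4, 5, 6]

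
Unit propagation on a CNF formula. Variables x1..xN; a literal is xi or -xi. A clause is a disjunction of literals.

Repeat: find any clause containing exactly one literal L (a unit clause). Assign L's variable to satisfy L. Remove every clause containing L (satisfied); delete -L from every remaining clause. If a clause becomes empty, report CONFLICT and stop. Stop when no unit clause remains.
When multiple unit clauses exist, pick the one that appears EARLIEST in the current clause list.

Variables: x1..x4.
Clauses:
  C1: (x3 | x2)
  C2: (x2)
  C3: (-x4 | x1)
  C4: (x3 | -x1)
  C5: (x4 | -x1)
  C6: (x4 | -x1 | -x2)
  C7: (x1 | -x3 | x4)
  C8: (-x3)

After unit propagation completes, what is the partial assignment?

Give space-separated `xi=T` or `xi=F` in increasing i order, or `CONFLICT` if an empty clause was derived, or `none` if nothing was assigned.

unit clause [2] forces x2=T; simplify:
  drop -2 from [4, -1, -2] -> [4, -1]
  satisfied 2 clause(s); 6 remain; assigned so far: [2]
unit clause [-3] forces x3=F; simplify:
  drop 3 from [3, -1] -> [-1]
  satisfied 2 clause(s); 4 remain; assigned so far: [2, 3]
unit clause [-1] forces x1=F; simplify:
  drop 1 from [-4, 1] -> [-4]
  satisfied 3 clause(s); 1 remain; assigned so far: [1, 2, 3]
unit clause [-4] forces x4=F; simplify:
  satisfied 1 clause(s); 0 remain; assigned so far: [1, 2, 3, 4]

Answer: x1=F x2=T x3=F x4=F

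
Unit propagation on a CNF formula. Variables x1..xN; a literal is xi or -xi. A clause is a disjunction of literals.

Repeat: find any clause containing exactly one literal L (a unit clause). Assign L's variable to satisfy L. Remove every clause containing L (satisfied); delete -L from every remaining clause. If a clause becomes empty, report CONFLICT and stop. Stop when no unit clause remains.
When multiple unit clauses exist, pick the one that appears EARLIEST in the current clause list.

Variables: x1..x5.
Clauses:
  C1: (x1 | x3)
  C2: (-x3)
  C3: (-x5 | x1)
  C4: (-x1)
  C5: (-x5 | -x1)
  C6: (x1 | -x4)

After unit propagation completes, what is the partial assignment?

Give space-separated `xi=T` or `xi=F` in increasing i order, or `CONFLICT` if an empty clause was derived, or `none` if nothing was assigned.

Answer: CONFLICT

Derivation:
unit clause [-3] forces x3=F; simplify:
  drop 3 from [1, 3] -> [1]
  satisfied 1 clause(s); 5 remain; assigned so far: [3]
unit clause [1] forces x1=T; simplify:
  drop -1 from [-1] -> [] (empty!)
  drop -1 from [-5, -1] -> [-5]
  satisfied 3 clause(s); 2 remain; assigned so far: [1, 3]
CONFLICT (empty clause)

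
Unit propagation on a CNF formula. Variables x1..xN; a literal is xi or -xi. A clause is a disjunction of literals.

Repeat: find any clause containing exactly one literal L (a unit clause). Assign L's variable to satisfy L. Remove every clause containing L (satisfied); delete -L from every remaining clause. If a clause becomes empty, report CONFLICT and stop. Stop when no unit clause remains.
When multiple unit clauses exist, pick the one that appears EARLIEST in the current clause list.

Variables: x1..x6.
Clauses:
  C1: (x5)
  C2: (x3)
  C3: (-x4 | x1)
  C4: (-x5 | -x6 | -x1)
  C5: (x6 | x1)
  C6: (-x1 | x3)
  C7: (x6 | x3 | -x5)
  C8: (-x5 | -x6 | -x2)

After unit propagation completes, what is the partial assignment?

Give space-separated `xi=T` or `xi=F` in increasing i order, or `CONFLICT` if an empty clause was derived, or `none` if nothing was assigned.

Answer: x3=T x5=T

Derivation:
unit clause [5] forces x5=T; simplify:
  drop -5 from [-5, -6, -1] -> [-6, -1]
  drop -5 from [6, 3, -5] -> [6, 3]
  drop -5 from [-5, -6, -2] -> [-6, -2]
  satisfied 1 clause(s); 7 remain; assigned so far: [5]
unit clause [3] forces x3=T; simplify:
  satisfied 3 clause(s); 4 remain; assigned so far: [3, 5]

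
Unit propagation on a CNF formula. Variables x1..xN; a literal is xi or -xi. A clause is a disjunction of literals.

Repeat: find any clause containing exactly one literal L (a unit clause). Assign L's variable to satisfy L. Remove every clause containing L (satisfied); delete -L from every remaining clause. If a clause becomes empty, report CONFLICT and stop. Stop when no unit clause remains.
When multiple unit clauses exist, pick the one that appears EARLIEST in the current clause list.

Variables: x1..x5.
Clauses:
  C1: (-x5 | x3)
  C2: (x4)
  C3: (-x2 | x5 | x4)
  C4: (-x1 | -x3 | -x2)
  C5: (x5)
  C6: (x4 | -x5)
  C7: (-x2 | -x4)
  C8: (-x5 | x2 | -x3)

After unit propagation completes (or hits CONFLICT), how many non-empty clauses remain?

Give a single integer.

unit clause [4] forces x4=T; simplify:
  drop -4 from [-2, -4] -> [-2]
  satisfied 3 clause(s); 5 remain; assigned so far: [4]
unit clause [5] forces x5=T; simplify:
  drop -5 from [-5, 3] -> [3]
  drop -5 from [-5, 2, -3] -> [2, -3]
  satisfied 1 clause(s); 4 remain; assigned so far: [4, 5]
unit clause [3] forces x3=T; simplify:
  drop -3 from [-1, -3, -2] -> [-1, -2]
  drop -3 from [2, -3] -> [2]
  satisfied 1 clause(s); 3 remain; assigned so far: [3, 4, 5]
unit clause [-2] forces x2=F; simplify:
  drop 2 from [2] -> [] (empty!)
  satisfied 2 clause(s); 1 remain; assigned so far: [2, 3, 4, 5]
CONFLICT (empty clause)

Answer: 0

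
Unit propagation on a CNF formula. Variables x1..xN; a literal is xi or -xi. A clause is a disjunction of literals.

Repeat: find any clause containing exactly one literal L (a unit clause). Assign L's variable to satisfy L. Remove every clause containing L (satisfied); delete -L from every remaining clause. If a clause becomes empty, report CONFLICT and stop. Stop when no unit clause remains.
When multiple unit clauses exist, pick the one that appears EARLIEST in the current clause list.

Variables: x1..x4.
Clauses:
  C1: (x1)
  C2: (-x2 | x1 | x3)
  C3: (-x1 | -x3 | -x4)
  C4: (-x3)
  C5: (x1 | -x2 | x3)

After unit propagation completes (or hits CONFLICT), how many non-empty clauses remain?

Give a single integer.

unit clause [1] forces x1=T; simplify:
  drop -1 from [-1, -3, -4] -> [-3, -4]
  satisfied 3 clause(s); 2 remain; assigned so far: [1]
unit clause [-3] forces x3=F; simplify:
  satisfied 2 clause(s); 0 remain; assigned so far: [1, 3]

Answer: 0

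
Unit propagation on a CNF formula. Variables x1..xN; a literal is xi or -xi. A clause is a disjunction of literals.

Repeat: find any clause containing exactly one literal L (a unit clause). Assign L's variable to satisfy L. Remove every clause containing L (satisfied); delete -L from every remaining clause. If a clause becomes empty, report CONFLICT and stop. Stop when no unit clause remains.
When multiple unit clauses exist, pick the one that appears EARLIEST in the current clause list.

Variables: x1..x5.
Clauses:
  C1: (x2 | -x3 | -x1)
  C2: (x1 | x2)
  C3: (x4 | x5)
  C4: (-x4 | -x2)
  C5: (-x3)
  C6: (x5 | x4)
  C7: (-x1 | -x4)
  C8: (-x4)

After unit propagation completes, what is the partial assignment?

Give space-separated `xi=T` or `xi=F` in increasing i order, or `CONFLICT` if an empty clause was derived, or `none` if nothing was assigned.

Answer: x3=F x4=F x5=T

Derivation:
unit clause [-3] forces x3=F; simplify:
  satisfied 2 clause(s); 6 remain; assigned so far: [3]
unit clause [-4] forces x4=F; simplify:
  drop 4 from [4, 5] -> [5]
  drop 4 from [5, 4] -> [5]
  satisfied 3 clause(s); 3 remain; assigned so far: [3, 4]
unit clause [5] forces x5=T; simplify:
  satisfied 2 clause(s); 1 remain; assigned so far: [3, 4, 5]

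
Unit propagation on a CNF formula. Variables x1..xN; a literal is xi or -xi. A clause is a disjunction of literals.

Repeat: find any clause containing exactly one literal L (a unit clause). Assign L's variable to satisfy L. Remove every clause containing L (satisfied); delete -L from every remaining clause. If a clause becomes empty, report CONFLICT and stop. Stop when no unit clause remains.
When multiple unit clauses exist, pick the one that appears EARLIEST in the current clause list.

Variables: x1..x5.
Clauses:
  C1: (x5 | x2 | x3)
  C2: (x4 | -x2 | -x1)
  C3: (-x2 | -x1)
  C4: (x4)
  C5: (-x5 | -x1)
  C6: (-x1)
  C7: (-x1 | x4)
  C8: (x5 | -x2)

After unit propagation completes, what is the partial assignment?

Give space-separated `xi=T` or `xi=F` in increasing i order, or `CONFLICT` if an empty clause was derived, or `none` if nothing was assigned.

Answer: x1=F x4=T

Derivation:
unit clause [4] forces x4=T; simplify:
  satisfied 3 clause(s); 5 remain; assigned so far: [4]
unit clause [-1] forces x1=F; simplify:
  satisfied 3 clause(s); 2 remain; assigned so far: [1, 4]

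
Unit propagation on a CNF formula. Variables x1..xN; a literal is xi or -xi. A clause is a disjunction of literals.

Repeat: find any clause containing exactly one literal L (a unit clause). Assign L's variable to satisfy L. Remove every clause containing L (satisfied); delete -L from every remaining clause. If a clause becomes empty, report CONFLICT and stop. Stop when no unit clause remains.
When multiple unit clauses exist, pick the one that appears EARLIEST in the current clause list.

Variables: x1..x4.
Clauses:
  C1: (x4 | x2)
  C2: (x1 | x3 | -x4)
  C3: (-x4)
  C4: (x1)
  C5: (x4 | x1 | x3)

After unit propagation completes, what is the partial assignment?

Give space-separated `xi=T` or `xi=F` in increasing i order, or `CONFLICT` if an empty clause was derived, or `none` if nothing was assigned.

unit clause [-4] forces x4=F; simplify:
  drop 4 from [4, 2] -> [2]
  drop 4 from [4, 1, 3] -> [1, 3]
  satisfied 2 clause(s); 3 remain; assigned so far: [4]
unit clause [2] forces x2=T; simplify:
  satisfied 1 clause(s); 2 remain; assigned so far: [2, 4]
unit clause [1] forces x1=T; simplify:
  satisfied 2 clause(s); 0 remain; assigned so far: [1, 2, 4]

Answer: x1=T x2=T x4=F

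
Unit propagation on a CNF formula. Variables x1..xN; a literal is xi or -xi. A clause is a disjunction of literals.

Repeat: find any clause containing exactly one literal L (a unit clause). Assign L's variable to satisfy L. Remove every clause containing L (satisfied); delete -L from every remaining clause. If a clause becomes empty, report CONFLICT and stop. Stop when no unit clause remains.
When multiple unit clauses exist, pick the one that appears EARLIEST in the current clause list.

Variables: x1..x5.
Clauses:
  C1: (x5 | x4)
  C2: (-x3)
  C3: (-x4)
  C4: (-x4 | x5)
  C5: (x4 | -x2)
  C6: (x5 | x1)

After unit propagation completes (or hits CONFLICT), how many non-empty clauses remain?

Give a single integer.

unit clause [-3] forces x3=F; simplify:
  satisfied 1 clause(s); 5 remain; assigned so far: [3]
unit clause [-4] forces x4=F; simplify:
  drop 4 from [5, 4] -> [5]
  drop 4 from [4, -2] -> [-2]
  satisfied 2 clause(s); 3 remain; assigned so far: [3, 4]
unit clause [5] forces x5=T; simplify:
  satisfied 2 clause(s); 1 remain; assigned so far: [3, 4, 5]
unit clause [-2] forces x2=F; simplify:
  satisfied 1 clause(s); 0 remain; assigned so far: [2, 3, 4, 5]

Answer: 0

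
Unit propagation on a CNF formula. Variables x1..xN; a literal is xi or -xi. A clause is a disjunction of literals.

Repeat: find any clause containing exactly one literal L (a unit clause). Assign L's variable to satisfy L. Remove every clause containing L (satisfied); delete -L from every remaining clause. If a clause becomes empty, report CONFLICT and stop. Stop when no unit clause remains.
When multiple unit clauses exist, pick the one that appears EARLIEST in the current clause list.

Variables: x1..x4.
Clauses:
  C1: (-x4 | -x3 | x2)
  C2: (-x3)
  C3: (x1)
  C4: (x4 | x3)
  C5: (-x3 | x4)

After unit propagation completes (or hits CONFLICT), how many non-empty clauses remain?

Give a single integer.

Answer: 0

Derivation:
unit clause [-3] forces x3=F; simplify:
  drop 3 from [4, 3] -> [4]
  satisfied 3 clause(s); 2 remain; assigned so far: [3]
unit clause [1] forces x1=T; simplify:
  satisfied 1 clause(s); 1 remain; assigned so far: [1, 3]
unit clause [4] forces x4=T; simplify:
  satisfied 1 clause(s); 0 remain; assigned so far: [1, 3, 4]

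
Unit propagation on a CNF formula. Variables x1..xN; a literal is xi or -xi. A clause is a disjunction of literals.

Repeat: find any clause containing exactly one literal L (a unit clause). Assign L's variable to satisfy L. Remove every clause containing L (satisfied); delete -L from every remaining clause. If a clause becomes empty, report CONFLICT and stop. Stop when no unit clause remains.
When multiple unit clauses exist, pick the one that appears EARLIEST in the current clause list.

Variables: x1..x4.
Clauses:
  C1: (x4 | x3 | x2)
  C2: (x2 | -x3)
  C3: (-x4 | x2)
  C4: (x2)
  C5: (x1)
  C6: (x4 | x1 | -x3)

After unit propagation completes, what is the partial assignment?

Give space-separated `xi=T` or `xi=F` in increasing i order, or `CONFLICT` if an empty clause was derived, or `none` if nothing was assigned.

Answer: x1=T x2=T

Derivation:
unit clause [2] forces x2=T; simplify:
  satisfied 4 clause(s); 2 remain; assigned so far: [2]
unit clause [1] forces x1=T; simplify:
  satisfied 2 clause(s); 0 remain; assigned so far: [1, 2]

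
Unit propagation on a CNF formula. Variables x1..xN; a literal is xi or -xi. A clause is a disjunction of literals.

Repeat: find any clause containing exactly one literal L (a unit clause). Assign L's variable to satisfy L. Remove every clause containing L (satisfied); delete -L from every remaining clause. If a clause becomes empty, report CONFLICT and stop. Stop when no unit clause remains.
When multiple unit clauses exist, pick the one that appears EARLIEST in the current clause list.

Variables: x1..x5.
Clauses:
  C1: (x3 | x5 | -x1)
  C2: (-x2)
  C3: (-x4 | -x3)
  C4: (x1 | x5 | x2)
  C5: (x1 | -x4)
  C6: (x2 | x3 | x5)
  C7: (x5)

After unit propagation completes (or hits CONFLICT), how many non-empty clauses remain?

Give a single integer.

unit clause [-2] forces x2=F; simplify:
  drop 2 from [1, 5, 2] -> [1, 5]
  drop 2 from [2, 3, 5] -> [3, 5]
  satisfied 1 clause(s); 6 remain; assigned so far: [2]
unit clause [5] forces x5=T; simplify:
  satisfied 4 clause(s); 2 remain; assigned so far: [2, 5]

Answer: 2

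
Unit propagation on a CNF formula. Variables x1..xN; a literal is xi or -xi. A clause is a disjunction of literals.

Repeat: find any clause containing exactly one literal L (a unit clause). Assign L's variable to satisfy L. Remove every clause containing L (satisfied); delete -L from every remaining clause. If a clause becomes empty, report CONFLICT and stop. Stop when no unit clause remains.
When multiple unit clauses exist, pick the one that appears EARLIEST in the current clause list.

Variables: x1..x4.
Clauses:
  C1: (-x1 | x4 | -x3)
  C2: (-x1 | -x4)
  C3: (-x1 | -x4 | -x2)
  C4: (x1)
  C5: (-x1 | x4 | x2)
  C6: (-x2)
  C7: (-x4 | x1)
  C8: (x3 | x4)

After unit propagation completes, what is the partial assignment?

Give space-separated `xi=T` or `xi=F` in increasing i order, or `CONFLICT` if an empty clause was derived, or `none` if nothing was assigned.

unit clause [1] forces x1=T; simplify:
  drop -1 from [-1, 4, -3] -> [4, -3]
  drop -1 from [-1, -4] -> [-4]
  drop -1 from [-1, -4, -2] -> [-4, -2]
  drop -1 from [-1, 4, 2] -> [4, 2]
  satisfied 2 clause(s); 6 remain; assigned so far: [1]
unit clause [-4] forces x4=F; simplify:
  drop 4 from [4, -3] -> [-3]
  drop 4 from [4, 2] -> [2]
  drop 4 from [3, 4] -> [3]
  satisfied 2 clause(s); 4 remain; assigned so far: [1, 4]
unit clause [-3] forces x3=F; simplify:
  drop 3 from [3] -> [] (empty!)
  satisfied 1 clause(s); 3 remain; assigned so far: [1, 3, 4]
CONFLICT (empty clause)

Answer: CONFLICT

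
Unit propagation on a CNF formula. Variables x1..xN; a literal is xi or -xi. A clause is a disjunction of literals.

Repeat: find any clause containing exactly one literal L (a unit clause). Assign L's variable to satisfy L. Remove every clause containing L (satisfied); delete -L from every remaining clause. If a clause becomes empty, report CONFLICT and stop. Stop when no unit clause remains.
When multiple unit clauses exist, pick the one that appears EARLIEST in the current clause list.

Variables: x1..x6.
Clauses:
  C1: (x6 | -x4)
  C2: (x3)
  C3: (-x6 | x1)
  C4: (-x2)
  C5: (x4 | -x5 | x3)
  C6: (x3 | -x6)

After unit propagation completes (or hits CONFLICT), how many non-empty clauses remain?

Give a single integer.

Answer: 2

Derivation:
unit clause [3] forces x3=T; simplify:
  satisfied 3 clause(s); 3 remain; assigned so far: [3]
unit clause [-2] forces x2=F; simplify:
  satisfied 1 clause(s); 2 remain; assigned so far: [2, 3]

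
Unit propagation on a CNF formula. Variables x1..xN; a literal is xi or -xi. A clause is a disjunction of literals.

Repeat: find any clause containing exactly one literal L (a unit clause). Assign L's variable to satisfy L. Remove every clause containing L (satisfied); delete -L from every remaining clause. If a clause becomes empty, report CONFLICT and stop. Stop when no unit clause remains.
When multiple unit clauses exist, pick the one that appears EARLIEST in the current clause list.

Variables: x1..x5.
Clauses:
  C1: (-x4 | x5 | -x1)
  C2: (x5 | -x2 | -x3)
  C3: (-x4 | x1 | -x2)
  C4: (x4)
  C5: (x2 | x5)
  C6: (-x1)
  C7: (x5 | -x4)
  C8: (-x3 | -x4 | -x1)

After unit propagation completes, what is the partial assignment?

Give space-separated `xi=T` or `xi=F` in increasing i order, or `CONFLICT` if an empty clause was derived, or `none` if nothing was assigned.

Answer: x1=F x2=F x4=T x5=T

Derivation:
unit clause [4] forces x4=T; simplify:
  drop -4 from [-4, 5, -1] -> [5, -1]
  drop -4 from [-4, 1, -2] -> [1, -2]
  drop -4 from [5, -4] -> [5]
  drop -4 from [-3, -4, -1] -> [-3, -1]
  satisfied 1 clause(s); 7 remain; assigned so far: [4]
unit clause [-1] forces x1=F; simplify:
  drop 1 from [1, -2] -> [-2]
  satisfied 3 clause(s); 4 remain; assigned so far: [1, 4]
unit clause [-2] forces x2=F; simplify:
  drop 2 from [2, 5] -> [5]
  satisfied 2 clause(s); 2 remain; assigned so far: [1, 2, 4]
unit clause [5] forces x5=T; simplify:
  satisfied 2 clause(s); 0 remain; assigned so far: [1, 2, 4, 5]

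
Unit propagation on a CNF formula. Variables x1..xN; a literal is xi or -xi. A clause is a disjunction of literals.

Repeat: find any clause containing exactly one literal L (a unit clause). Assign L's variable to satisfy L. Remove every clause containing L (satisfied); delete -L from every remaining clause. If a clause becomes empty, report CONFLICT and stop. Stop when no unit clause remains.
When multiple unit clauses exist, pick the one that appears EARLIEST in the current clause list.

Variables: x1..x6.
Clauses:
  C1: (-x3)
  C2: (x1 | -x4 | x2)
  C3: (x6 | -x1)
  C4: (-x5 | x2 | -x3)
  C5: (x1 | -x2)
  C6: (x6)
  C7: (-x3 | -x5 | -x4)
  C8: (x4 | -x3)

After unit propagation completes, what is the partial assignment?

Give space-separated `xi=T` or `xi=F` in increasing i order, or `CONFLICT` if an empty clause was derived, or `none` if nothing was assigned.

Answer: x3=F x6=T

Derivation:
unit clause [-3] forces x3=F; simplify:
  satisfied 4 clause(s); 4 remain; assigned so far: [3]
unit clause [6] forces x6=T; simplify:
  satisfied 2 clause(s); 2 remain; assigned so far: [3, 6]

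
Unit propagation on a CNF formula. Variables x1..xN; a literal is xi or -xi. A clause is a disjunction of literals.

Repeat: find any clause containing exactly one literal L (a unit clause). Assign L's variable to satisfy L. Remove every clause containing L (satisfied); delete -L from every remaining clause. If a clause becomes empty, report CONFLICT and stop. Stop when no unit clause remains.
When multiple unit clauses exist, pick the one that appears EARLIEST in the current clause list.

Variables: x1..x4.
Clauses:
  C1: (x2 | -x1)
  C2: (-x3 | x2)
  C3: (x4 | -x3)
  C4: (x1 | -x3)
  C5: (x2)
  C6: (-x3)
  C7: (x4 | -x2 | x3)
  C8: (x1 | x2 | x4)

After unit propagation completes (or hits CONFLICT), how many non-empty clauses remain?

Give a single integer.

unit clause [2] forces x2=T; simplify:
  drop -2 from [4, -2, 3] -> [4, 3]
  satisfied 4 clause(s); 4 remain; assigned so far: [2]
unit clause [-3] forces x3=F; simplify:
  drop 3 from [4, 3] -> [4]
  satisfied 3 clause(s); 1 remain; assigned so far: [2, 3]
unit clause [4] forces x4=T; simplify:
  satisfied 1 clause(s); 0 remain; assigned so far: [2, 3, 4]

Answer: 0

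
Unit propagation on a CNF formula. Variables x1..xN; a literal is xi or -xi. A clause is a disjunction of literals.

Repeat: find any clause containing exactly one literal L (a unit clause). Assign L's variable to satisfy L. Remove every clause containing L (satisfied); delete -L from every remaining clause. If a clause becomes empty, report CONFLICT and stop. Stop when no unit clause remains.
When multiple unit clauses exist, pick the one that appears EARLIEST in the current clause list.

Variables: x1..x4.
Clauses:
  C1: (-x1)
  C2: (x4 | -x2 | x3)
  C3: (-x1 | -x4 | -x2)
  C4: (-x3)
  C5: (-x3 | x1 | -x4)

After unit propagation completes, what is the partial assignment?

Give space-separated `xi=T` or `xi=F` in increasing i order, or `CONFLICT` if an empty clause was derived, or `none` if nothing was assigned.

unit clause [-1] forces x1=F; simplify:
  drop 1 from [-3, 1, -4] -> [-3, -4]
  satisfied 2 clause(s); 3 remain; assigned so far: [1]
unit clause [-3] forces x3=F; simplify:
  drop 3 from [4, -2, 3] -> [4, -2]
  satisfied 2 clause(s); 1 remain; assigned so far: [1, 3]

Answer: x1=F x3=F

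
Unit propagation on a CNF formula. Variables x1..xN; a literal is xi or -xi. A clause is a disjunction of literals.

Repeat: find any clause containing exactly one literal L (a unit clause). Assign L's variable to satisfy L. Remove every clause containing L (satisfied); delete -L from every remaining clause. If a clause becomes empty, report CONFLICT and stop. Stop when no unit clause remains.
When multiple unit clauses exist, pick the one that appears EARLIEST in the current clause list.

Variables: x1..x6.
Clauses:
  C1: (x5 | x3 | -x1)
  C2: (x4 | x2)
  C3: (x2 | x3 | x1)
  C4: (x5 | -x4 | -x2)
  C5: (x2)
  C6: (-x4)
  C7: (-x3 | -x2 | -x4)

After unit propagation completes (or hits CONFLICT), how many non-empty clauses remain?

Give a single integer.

unit clause [2] forces x2=T; simplify:
  drop -2 from [5, -4, -2] -> [5, -4]
  drop -2 from [-3, -2, -4] -> [-3, -4]
  satisfied 3 clause(s); 4 remain; assigned so far: [2]
unit clause [-4] forces x4=F; simplify:
  satisfied 3 clause(s); 1 remain; assigned so far: [2, 4]

Answer: 1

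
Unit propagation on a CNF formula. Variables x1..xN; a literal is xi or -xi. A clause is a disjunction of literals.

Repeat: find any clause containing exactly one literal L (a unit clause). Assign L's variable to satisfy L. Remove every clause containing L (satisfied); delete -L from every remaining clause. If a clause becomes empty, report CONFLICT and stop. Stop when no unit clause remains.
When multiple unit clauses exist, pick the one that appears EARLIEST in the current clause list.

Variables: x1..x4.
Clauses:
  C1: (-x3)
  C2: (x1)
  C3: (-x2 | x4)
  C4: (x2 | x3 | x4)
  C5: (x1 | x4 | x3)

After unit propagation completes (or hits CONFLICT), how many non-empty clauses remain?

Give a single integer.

unit clause [-3] forces x3=F; simplify:
  drop 3 from [2, 3, 4] -> [2, 4]
  drop 3 from [1, 4, 3] -> [1, 4]
  satisfied 1 clause(s); 4 remain; assigned so far: [3]
unit clause [1] forces x1=T; simplify:
  satisfied 2 clause(s); 2 remain; assigned so far: [1, 3]

Answer: 2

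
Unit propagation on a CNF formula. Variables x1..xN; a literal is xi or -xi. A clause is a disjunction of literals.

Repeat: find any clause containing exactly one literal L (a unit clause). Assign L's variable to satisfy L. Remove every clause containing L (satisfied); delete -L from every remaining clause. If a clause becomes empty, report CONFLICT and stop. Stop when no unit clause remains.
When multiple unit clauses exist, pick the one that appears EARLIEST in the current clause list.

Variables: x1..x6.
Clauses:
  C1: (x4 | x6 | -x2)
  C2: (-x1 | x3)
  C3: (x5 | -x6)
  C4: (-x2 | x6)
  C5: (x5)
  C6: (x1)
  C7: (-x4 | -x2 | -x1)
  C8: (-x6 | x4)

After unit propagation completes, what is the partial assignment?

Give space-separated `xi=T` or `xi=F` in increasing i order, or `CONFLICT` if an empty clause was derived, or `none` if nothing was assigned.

Answer: x1=T x3=T x5=T

Derivation:
unit clause [5] forces x5=T; simplify:
  satisfied 2 clause(s); 6 remain; assigned so far: [5]
unit clause [1] forces x1=T; simplify:
  drop -1 from [-1, 3] -> [3]
  drop -1 from [-4, -2, -1] -> [-4, -2]
  satisfied 1 clause(s); 5 remain; assigned so far: [1, 5]
unit clause [3] forces x3=T; simplify:
  satisfied 1 clause(s); 4 remain; assigned so far: [1, 3, 5]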